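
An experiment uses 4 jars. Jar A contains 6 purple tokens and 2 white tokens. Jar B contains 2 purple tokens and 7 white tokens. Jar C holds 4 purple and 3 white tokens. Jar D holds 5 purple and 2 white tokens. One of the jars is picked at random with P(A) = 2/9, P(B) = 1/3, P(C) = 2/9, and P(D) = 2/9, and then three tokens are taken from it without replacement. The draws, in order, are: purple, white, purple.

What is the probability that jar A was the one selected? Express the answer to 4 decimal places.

The likelihood of the observed sequence under each hypothesis: P(data | jar A) = (6/8)(2/7)(5/6) = 0.17857; P(data | jar B) = (2/9)(7/8)(1/7) = 0.027778; P(data | jar C) = (4/7)(3/6)(3/5) = 0.17143; P(data | jar D) = (5/7)(2/6)(4/5) = 0.19048.
Multiplying each by its prior: 2/9 · 0.17857 = 0.039683, 1/3 · 0.027778 = 0.0092593, 2/9 · 0.17143 = 0.038095, 2/9 · 0.19048 = 0.042328; these sum to 0.12937.
So P(jar A | data) = (0.039683) / (0.12937) = 0.30675.

0.3067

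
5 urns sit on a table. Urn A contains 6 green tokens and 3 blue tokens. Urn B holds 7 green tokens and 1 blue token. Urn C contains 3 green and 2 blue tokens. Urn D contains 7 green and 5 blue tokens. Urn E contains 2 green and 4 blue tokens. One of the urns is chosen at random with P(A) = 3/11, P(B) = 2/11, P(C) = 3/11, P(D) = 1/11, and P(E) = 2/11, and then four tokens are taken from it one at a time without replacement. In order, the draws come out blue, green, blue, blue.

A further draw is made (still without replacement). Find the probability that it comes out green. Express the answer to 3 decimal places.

0.579

The likelihood of the observed sequence under each hypothesis: P(data | urn A) = (3/9)(6/8)(2/7)(1/6) = 0.011905; P(data | urn B) = (1/8)(7/7)(0/6) = 0; P(data | urn C) = (2/5)(3/4)(1/3)(0/2) = 0; P(data | urn D) = (5/12)(7/11)(4/10)(3/9) = 0.035354; P(data | urn E) = (4/6)(2/5)(3/4)(2/3) = 0.13333.
Weighting by the prior gives 3/11 · 0.011905 = 0.0032468, 2/11 · 0 = 0, 3/11 · 0 = 0, 1/11 · 0.035354 = 0.003214, 2/11 · 0.13333 = 0.024242; with total 0.030703.
Dividing through by the total gives posterior P(urn A | data) = 0.10575, P(urn B | data) = 0, P(urn C | data) = 0, P(urn D | data) = 0.10468, P(urn E | data) = 0.78957.
Averaging over the posterior, P(green next | data) = (1)(0.10575) + (3/4)(0.10468) + (1/2)(0.78957) = 0.57904.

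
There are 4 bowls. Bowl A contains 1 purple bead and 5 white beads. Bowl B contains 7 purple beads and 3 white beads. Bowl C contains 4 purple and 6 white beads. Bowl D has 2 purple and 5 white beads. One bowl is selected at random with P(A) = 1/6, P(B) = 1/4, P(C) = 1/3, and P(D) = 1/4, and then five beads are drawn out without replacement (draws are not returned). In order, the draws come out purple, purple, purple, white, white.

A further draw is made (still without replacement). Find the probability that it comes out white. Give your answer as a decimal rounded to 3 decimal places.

0.459

For each hypothesis, P(data | H) works out to: P(data | bowl A) = (1/6)(0/5) = 0; P(data | bowl B) = (7/10)(6/9)(5/8)(3/7)(2/6) = 0.041667; P(data | bowl C) = (4/10)(3/9)(2/8)(6/7)(5/6) = 0.02381; P(data | bowl D) = (2/7)(1/6)(0/5) = 0.
The prior-weighted likelihoods are 1/6 · 0 = 0, 1/4 · 0.041667 = 0.010417, 1/3 · 0.02381 = 0.0079365, 1/4 · 0 = 0; with total 0.018353.
The posterior is then P(bowl A | data) = 0, P(bowl B | data) = 0.56757, P(bowl C | data) = 0.43243, P(bowl D | data) = 0.
So P(white next | data) = Σ P(white next | H) P(H | data) = (1/5)(0.56757) + (4/5)(0.43243) = 0.45946.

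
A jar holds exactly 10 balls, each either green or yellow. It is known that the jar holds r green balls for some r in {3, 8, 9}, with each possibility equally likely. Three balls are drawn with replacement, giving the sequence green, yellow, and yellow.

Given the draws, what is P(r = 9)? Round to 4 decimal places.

Under each hypothesis, the probability of the observed sequence is: P(data | r = 3) = (3/10)(7/10)(7/10) = 147/1000; P(data | r = 8) = (8/10)(2/10)(2/10) = 4/125; P(data | r = 9) = (9/10)(1/10)(1/10) = 9/1000.
Weighting by the prior gives 1/3 · 147/1000 = 49/1000, 1/3 · 4/125 = 4/375, 1/3 · 9/1000 = 3/1000; these sum to 47/750.
Therefore the posterior P(r = 9 | data) = (3/1000) / (47/750) = 9/188.

0.0479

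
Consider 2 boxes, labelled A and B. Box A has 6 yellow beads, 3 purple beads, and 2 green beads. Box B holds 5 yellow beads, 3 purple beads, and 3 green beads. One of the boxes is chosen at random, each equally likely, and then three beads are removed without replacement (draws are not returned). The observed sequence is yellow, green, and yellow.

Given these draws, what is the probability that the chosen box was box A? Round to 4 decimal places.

0.5000

For each hypothesis, P(data | H) works out to: P(data | box A) = (6/11)(2/10)(5/9) = 2/33; P(data | box B) = (5/11)(3/10)(4/9) = 2/33.
The prior-weighted likelihoods are 1/2 · 2/33 = 1/33, 1/2 · 2/33 = 1/33; summing to 2/33.
Therefore the posterior P(box A | data) = (1/33) / (2/33) = 1/2.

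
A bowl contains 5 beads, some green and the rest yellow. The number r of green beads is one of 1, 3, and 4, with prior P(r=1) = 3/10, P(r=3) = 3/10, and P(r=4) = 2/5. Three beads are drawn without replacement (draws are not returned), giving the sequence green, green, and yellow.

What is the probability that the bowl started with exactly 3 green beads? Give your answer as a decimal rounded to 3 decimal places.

For each hypothesis, P(data | H) works out to: P(data | r = 1) = (1/5)(0/4) = 0; P(data | r = 3) = (3/5)(2/4)(2/3) = 1/5; P(data | r = 4) = (4/5)(3/4)(1/3) = 1/5.
Multiplying each by its prior: 3/10 · 0 = 0, 3/10 · 1/5 = 3/50, 2/5 · 1/5 = 2/25; with total 7/50.
Therefore the posterior P(r = 3 | data) = (3/50) / (7/50) = 3/7.

0.429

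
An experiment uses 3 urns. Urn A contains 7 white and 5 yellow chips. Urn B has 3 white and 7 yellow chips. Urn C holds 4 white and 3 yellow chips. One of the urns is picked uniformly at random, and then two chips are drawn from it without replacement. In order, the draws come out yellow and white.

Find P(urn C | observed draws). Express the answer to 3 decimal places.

0.364

Under each hypothesis, the probability of the observed sequence is: P(data | urn A) = (5/12)(7/11) = 0.26515; P(data | urn B) = (7/10)(3/9) = 0.23333; P(data | urn C) = (3/7)(4/6) = 0.28571.
Multiplying each by its prior: 1/3 · 0.26515 = 0.088384, 1/3 · 0.23333 = 0.077778, 1/3 · 0.28571 = 0.095238; summing to 0.2614.
So P(urn C | data) = (0.095238) / (0.2614) = 0.36434.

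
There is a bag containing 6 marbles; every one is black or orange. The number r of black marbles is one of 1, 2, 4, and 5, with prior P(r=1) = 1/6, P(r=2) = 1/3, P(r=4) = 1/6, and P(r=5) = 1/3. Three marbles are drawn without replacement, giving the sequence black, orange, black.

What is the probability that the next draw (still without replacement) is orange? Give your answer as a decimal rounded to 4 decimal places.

0.3000

Compute the likelihood of the observed sequence for each case: P(data | r = 1) = (1/6)(5/5)(0/4) = 0; P(data | r = 2) = (2/6)(4/5)(1/4) = 1/15; P(data | r = 4) = (4/6)(2/5)(3/4) = 1/5; P(data | r = 5) = (5/6)(1/5)(4/4) = 1/6.
Weighting by the prior gives 1/6 · 0 = 0, 1/3 · 1/15 = 1/45, 1/6 · 1/5 = 1/30, 1/3 · 1/6 = 1/18; with total 1/9.
Dividing through by the total gives posterior P(r = 1 | data) = 0, P(r = 2 | data) = 1/5, P(r = 4 | data) = 3/10, P(r = 5 | data) = 1/2.
The predictive probability is P(orange next | data) = (1)(1/5) + (1/3)(3/10) + (0)(1/2) = 3/10.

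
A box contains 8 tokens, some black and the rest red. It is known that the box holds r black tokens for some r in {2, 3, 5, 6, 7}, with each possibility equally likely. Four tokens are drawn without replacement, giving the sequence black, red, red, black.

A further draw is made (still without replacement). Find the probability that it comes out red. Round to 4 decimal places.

For each hypothesis, P(data | H) works out to: P(data | r = 2) = (2/8)(6/7)(5/6)(1/5) = 1/28; P(data | r = 3) = (3/8)(5/7)(4/6)(2/5) = 1/14; P(data | r = 5) = (5/8)(3/7)(2/6)(4/5) = 1/14; P(data | r = 6) = (6/8)(2/7)(1/6)(5/5) = 1/28; P(data | r = 7) = (7/8)(1/7)(0/6) = 0.
Weighting by the prior gives 1/5 · 1/28 = 1/140, 1/5 · 1/14 = 1/70, 1/5 · 1/14 = 1/70, 1/5 · 1/28 = 1/140, 1/5 · 0 = 0; with total 3/70.
Normalising, the posterior is P(r = 2 | data) = 1/6, P(r = 3 | data) = 1/3, P(r = 5 | data) = 1/3, P(r = 6 | data) = 1/6, P(r = 7 | data) = 0.
The predictive probability is P(red next | data) = (1)(1/6) + (3/4)(1/3) + (1/4)(1/3) + (0)(1/6) = 1/2.

0.5000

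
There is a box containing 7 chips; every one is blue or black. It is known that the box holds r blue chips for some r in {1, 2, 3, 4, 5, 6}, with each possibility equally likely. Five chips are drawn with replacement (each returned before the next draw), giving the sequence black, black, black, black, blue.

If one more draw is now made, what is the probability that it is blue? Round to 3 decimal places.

For each hypothesis, P(data | H) works out to: P(data | r = 1) = (6/7)(6/7)(6/7)(6/7)(1/7) = 0.077111; P(data | r = 2) = (5/7)(5/7)(5/7)(5/7)(2/7) = 0.074374; P(data | r = 3) = (4/7)(4/7)(4/7)(4/7)(3/7) = 0.045695; P(data | r = 4) = (3/7)(3/7)(3/7)(3/7)(4/7) = 0.019278; P(data | r = 5) = (2/7)(2/7)(2/7)(2/7)(5/7) = 0.0047599; P(data | r = 6) = (1/7)(1/7)(1/7)(1/7)(6/7) = 0.00035699.
Multiplying each by its prior: 1/6 · 0.077111 = 0.012852, 1/6 · 0.074374 = 0.012396, 1/6 · 0.045695 = 0.0076159, 1/6 · 0.019278 = 0.0032129, 1/6 · 0.0047599 = 0.00079332, 1/6 · 0.00035699 = 5.9499e-05; with total 0.036929.
Normalising, the posterior is P(r = 1 | data) = 0.34801, P(r = 2 | data) = 0.33566, P(r = 3 | data) = 0.20623, P(r = 4 | data) = 0.087003, P(r = 5 | data) = 0.021482, P(r = 6 | data) = 0.0016112.
Averaging over the posterior, P(blue next | data) = (1/7)(0.34801) + (2/7)(0.33566) + (3/7)(0.20623) + (4/7)(0.087003) + (5/7)(0.021482) + (6/7)(0.0016112) = 0.30044.

0.300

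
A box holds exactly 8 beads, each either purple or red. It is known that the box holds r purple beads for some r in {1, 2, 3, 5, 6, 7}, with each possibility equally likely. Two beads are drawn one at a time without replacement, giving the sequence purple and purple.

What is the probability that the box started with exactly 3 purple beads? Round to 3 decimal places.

0.060

Under each hypothesis, the probability of the observed sequence is: P(data | r = 1) = (1/8)(0/7) = 0; P(data | r = 2) = (2/8)(1/7) = 1/28; P(data | r = 3) = (3/8)(2/7) = 3/28; P(data | r = 5) = (5/8)(4/7) = 5/14; P(data | r = 6) = (6/8)(5/7) = 15/28; P(data | r = 7) = (7/8)(6/7) = 3/4.
The prior-weighted likelihoods are 1/6 · 0 = 0, 1/6 · 1/28 = 1/168, 1/6 · 3/28 = 1/56, 1/6 · 5/14 = 5/84, 1/6 · 15/28 = 5/56, 1/6 · 3/4 = 1/8; summing to 25/84.
Therefore the posterior P(r = 3 | data) = (1/56) / (25/84) = 3/50.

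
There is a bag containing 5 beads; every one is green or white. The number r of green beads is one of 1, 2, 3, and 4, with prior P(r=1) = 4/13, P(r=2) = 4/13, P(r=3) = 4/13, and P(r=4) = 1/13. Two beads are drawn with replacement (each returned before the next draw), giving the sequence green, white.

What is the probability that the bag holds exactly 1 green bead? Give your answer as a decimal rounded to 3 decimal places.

For each hypothesis, P(data | H) works out to: P(data | r = 1) = (1/5)(4/5) = 4/25; P(data | r = 2) = (2/5)(3/5) = 6/25; P(data | r = 3) = (3/5)(2/5) = 6/25; P(data | r = 4) = (4/5)(1/5) = 4/25.
Multiplying each by its prior: 4/13 · 4/25 = 16/325, 4/13 · 6/25 = 24/325, 4/13 · 6/25 = 24/325, 1/13 · 4/25 = 4/325; these sum to 68/325.
So P(r = 1 | data) = (16/325) / (68/325) = 4/17.

0.235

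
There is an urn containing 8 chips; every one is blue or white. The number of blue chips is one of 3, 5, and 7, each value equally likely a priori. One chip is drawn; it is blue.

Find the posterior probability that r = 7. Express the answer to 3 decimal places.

For each hypothesis, P(data | H) works out to: P(data | r = 3) = (3/8) = 3/8; P(data | r = 5) = (5/8) = 5/8; P(data | r = 7) = (7/8) = 7/8.
Weighting by the prior gives 1/3 · 3/8 = 1/8, 1/3 · 5/8 = 5/24, 1/3 · 7/8 = 7/24; these sum to 5/8.
So P(r = 7 | data) = (7/24) / (5/8) = 7/15.

0.467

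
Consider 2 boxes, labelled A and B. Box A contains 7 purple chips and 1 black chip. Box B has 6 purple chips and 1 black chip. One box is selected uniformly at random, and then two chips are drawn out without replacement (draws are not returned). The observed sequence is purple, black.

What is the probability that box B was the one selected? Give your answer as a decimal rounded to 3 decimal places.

For each hypothesis, P(data | H) works out to: P(data | box A) = (7/8)(1/7) = 1/8; P(data | box B) = (6/7)(1/6) = 1/7.
Multiplying each by its prior: 1/2 · 1/8 = 1/16, 1/2 · 1/7 = 1/14; summing to 15/112.
So P(box B | data) = (1/14) / (15/112) = 8/15.

0.533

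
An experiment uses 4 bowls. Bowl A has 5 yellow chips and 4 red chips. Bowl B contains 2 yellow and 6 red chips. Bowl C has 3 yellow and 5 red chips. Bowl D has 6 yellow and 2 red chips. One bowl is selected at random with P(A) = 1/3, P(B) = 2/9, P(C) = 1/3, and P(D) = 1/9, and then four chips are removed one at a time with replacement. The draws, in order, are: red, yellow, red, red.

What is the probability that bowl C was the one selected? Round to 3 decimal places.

For each hypothesis, P(data | H) works out to: P(data | bowl A) = (4/9)(5/9)(4/9)(4/9) = 0.048773; P(data | bowl B) = (6/8)(2/8)(6/8)(6/8) = 0.10547; P(data | bowl C) = (5/8)(3/8)(5/8)(5/8) = 0.091553; P(data | bowl D) = (2/8)(6/8)(2/8)(2/8) = 0.011719.
The prior-weighted likelihoods are 1/3 · 0.048773 = 0.016258, 2/9 · 0.10547 = 0.023438, 1/3 · 0.091553 = 0.030518, 1/9 · 0.011719 = 0.0013021; these sum to 0.071515.
So P(bowl C | data) = (0.030518) / (0.071515) = 0.42673.

0.427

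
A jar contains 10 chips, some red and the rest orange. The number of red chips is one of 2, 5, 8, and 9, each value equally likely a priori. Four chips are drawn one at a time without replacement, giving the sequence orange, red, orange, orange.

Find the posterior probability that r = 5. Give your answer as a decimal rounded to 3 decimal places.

0.309

Compute the likelihood of the observed sequence for each case: P(data | r = 2) = (8/10)(2/9)(7/8)(6/7) = 2/15; P(data | r = 5) = (5/10)(5/9)(4/8)(3/7) = 5/84; P(data | r = 8) = (2/10)(8/9)(1/8)(0/7) = 0; P(data | r = 9) = (1/10)(9/9)(0/8) = 0.
Multiplying each by its prior: 1/4 · 2/15 = 1/30, 1/4 · 5/84 = 5/336, 1/4 · 0 = 0, 1/4 · 0 = 0; these sum to 27/560.
So P(r = 5 | data) = (5/336) / (27/560) = 25/81.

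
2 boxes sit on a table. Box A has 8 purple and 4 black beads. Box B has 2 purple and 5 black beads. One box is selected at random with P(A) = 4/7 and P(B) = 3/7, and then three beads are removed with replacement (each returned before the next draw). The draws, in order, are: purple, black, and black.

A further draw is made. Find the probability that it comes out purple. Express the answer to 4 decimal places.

0.4396

Compute the likelihood of the observed sequence for each case: P(data | box A) = (8/12)(4/12)(4/12) = 0.074074; P(data | box B) = (2/7)(5/7)(5/7) = 0.14577.
The prior-weighted likelihoods are 4/7 · 0.074074 = 0.042328, 3/7 · 0.14577 = 0.062474; these sum to 0.1048.
Normalising, the posterior is P(box A | data) = 0.40389, P(box B | data) = 0.59611.
The predictive probability is P(purple next | data) = (2/3)(0.40389) + (2/7)(0.59611) = 0.43958.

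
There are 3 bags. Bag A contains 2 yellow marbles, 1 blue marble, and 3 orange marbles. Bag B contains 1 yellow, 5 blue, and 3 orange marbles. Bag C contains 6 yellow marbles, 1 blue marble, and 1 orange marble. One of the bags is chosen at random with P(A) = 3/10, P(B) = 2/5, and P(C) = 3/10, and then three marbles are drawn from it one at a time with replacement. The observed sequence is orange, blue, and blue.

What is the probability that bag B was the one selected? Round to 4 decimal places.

0.8965

Compute the likelihood of the observed sequence for each case: P(data | bag A) = (3/6)(1/6)(1/6) = 0.013889; P(data | bag B) = (3/9)(5/9)(5/9) = 0.10288; P(data | bag C) = (1/8)(1/8)(1/8) = 0.0019531.
The prior-weighted likelihoods are 3/10 · 0.013889 = 0.0041667, 2/5 · 0.10288 = 0.041152, 3/10 · 0.0019531 = 0.00058594; summing to 0.045905.
Therefore the posterior P(bag B | data) = (0.041152) / (0.045905) = 0.89647.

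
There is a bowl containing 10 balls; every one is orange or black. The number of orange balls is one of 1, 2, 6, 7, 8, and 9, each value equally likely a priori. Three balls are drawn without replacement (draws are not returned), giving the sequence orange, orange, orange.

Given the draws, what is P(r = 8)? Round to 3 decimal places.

For each hypothesis, P(data | H) works out to: P(data | r = 1) = (1/10)(0/9) = 0; P(data | r = 2) = (2/10)(1/9)(0/8) = 0; P(data | r = 6) = (6/10)(5/9)(4/8) = 1/6; P(data | r = 7) = (7/10)(6/9)(5/8) = 7/24; P(data | r = 8) = (8/10)(7/9)(6/8) = 7/15; P(data | r = 9) = (9/10)(8/9)(7/8) = 7/10.
Weighting by the prior gives 1/6 · 0 = 0, 1/6 · 0 = 0, 1/6 · 1/6 = 1/36, 1/6 · 7/24 = 7/144, 1/6 · 7/15 = 7/90, 1/6 · 7/10 = 7/60; with total 13/48.
So P(r = 8 | data) = (7/90) / (13/48) = 56/195.

0.287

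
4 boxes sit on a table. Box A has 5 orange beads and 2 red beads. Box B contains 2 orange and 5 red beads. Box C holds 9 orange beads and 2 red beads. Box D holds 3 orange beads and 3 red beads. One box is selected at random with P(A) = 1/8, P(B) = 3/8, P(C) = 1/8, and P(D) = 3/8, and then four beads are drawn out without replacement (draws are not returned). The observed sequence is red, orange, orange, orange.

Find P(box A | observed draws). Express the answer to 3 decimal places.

0.340

The likelihood of the observed sequence under each hypothesis: P(data | box A) = (2/7)(5/6)(4/5)(3/4) = 0.14286; P(data | box B) = (5/7)(2/6)(1/5)(0/4) = 0; P(data | box C) = (2/11)(9/10)(8/9)(7/8) = 0.12727; P(data | box D) = (3/6)(3/5)(2/4)(1/3) = 0.05.
Multiplying each by its prior: 1/8 · 0.14286 = 0.017857, 3/8 · 0 = 0, 1/8 · 0.12727 = 0.015909, 3/8 · 0.05 = 0.01875; summing to 0.052516.
So P(box A | data) = (0.017857) / (0.052516) = 0.34003.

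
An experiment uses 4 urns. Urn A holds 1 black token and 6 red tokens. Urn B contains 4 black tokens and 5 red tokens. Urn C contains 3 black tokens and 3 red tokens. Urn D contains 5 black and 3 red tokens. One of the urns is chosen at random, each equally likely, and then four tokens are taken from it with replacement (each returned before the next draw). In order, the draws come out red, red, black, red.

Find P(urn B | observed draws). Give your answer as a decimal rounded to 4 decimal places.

0.2913

Compute the likelihood of the observed sequence for each case: P(data | urn A) = (6/7)(6/7)(1/7)(6/7) = 0.089963; P(data | urn B) = (5/9)(5/9)(4/9)(5/9) = 0.076208; P(data | urn C) = (3/6)(3/6)(3/6)(3/6) = 0.0625; P(data | urn D) = (3/8)(3/8)(5/8)(3/8) = 0.032959.
Weighting by the prior gives 1/4 · 0.089963 = 0.022491, 1/4 · 0.076208 = 0.019052, 1/4 · 0.0625 = 0.015625, 1/4 · 0.032959 = 0.0082397; these sum to 0.065407.
So P(urn B | data) = (0.019052) / (0.065407) = 0.29128.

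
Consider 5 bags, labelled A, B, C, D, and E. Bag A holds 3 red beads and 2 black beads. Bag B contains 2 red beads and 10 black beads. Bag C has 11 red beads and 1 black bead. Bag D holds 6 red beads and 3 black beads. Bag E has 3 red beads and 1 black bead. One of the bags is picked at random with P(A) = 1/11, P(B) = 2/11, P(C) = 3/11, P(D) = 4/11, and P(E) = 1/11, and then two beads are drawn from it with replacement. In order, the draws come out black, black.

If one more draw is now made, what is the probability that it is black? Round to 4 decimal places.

For each hypothesis, P(data | H) works out to: P(data | bag A) = (2/5)(2/5) = 0.16; P(data | bag B) = (10/12)(10/12) = 0.69444; P(data | bag C) = (1/12)(1/12) = 0.0069444; P(data | bag D) = (3/9)(3/9) = 0.11111; P(data | bag E) = (1/4)(1/4) = 0.0625.
Weighting by the prior gives 1/11 · 0.16 = 0.014545, 2/11 · 0.69444 = 0.12626, 3/11 · 0.0069444 = 0.0018939, 4/11 · 0.11111 = 0.040404, 1/11 · 0.0625 = 0.0056818; summing to 0.18879.
The posterior is then P(bag A | data) = 0.077047, P(bag B | data) = 0.66881, P(bag C | data) = 0.010032, P(bag D | data) = 0.21402, P(bag E | data) = 0.030096.
Averaging over the posterior, P(black next | data) = (2/5)(0.077047) + (5/6)(0.66881) + (1/12)(0.010032) + (1/3)(0.21402) + (1/4)(0.030096) = 0.66786.

0.6679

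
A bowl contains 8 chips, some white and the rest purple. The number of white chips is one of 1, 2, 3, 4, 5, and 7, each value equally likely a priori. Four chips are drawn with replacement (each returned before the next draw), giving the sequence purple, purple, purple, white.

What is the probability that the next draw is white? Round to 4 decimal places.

0.3295

Under each hypothesis, the probability of the observed sequence is: P(data | r = 1) = (7/8)(7/8)(7/8)(1/8) = 0.08374; P(data | r = 2) = (6/8)(6/8)(6/8)(2/8) = 0.10547; P(data | r = 3) = (5/8)(5/8)(5/8)(3/8) = 0.091553; P(data | r = 4) = (4/8)(4/8)(4/8)(4/8) = 0.0625; P(data | r = 5) = (3/8)(3/8)(3/8)(5/8) = 0.032959; P(data | r = 7) = (1/8)(1/8)(1/8)(7/8) = 0.001709.
Multiplying each by its prior: 1/6 · 0.08374 = 0.013957, 1/6 · 0.10547 = 0.017578, 1/6 · 0.091553 = 0.015259, 1/6 · 0.0625 = 0.010417, 1/6 · 0.032959 = 0.0054932, 1/6 · 0.001709 = 0.00028483; these sum to 0.062988.
The posterior is then P(r = 1 | data) = 0.22158, P(r = 2 | data) = 0.27907, P(r = 3 | data) = 0.24225, P(r = 4 | data) = 0.16537, P(r = 5 | data) = 0.087209, P(r = 7 | data) = 0.004522.
The predictive probability is P(white next | data) = (1/8)(0.22158) + (1/4)(0.27907) + (3/8)(0.24225) + (1/2)(0.16537) + (5/8)(0.087209) + (7/8)(0.004522) = 0.32946.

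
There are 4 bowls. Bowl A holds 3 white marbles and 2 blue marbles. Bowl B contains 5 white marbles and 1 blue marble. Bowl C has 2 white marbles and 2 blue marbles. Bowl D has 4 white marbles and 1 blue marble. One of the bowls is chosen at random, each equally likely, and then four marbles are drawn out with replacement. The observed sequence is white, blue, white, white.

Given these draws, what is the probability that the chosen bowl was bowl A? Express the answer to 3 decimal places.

0.248

For each hypothesis, P(data | H) works out to: P(data | bowl A) = (3/5)(2/5)(3/5)(3/5) = 0.0864; P(data | bowl B) = (5/6)(1/6)(5/6)(5/6) = 0.096451; P(data | bowl C) = (2/4)(2/4)(2/4)(2/4) = 0.0625; P(data | bowl D) = (4/5)(1/5)(4/5)(4/5) = 0.1024.
Multiplying each by its prior: 1/4 · 0.0864 = 0.0216, 1/4 · 0.096451 = 0.024113, 1/4 · 0.0625 = 0.015625, 1/4 · 0.1024 = 0.0256; summing to 0.086938.
So P(bowl A | data) = (0.0216) / (0.086938) = 0.24845.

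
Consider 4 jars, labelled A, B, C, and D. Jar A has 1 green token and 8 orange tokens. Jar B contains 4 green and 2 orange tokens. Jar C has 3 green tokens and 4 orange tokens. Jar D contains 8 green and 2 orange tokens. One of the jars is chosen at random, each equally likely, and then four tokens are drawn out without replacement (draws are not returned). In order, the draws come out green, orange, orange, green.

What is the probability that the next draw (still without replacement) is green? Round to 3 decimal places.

Compute the likelihood of the observed sequence for each case: P(data | jar A) = (1/9)(8/8)(7/7)(0/6) = 0; P(data | jar B) = (4/6)(2/5)(1/4)(3/3) = 1/15; P(data | jar C) = (3/7)(4/6)(3/5)(2/4) = 3/35; P(data | jar D) = (8/10)(2/9)(1/8)(7/7) = 1/45.
Weighting by the prior gives 1/4 · 0 = 0, 1/4 · 1/15 = 1/60, 1/4 · 3/35 = 3/140, 1/4 · 1/45 = 1/180; summing to 11/252.
Dividing through by the total gives posterior P(jar A | data) = 0, P(jar B | data) = 21/55, P(jar C | data) = 27/55, P(jar D | data) = 7/55.
The predictive probability is P(green next | data) = (1)(21/55) + (1/3)(27/55) + (1)(7/55) = 37/55.

0.673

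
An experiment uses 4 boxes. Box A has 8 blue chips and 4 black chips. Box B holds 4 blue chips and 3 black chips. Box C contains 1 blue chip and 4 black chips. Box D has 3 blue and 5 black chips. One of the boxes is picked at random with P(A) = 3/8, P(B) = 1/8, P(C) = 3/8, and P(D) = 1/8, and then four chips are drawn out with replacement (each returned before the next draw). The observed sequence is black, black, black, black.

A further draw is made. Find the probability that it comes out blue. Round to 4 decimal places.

For each hypothesis, P(data | H) works out to: P(data | box A) = (4/12)(4/12)(4/12)(4/12) = 0.012346; P(data | box B) = (3/7)(3/7)(3/7)(3/7) = 0.033736; P(data | box C) = (4/5)(4/5)(4/5)(4/5) = 0.4096; P(data | box D) = (5/8)(5/8)(5/8)(5/8) = 0.15259.
The prior-weighted likelihoods are 3/8 · 0.012346 = 0.0046296, 1/8 · 0.033736 = 0.004217, 3/8 · 0.4096 = 0.1536, 1/8 · 0.15259 = 0.019073; with total 0.18152.
The posterior is then P(box A | data) = 0.025505, P(box B | data) = 0.023232, P(box C | data) = 0.84619, P(box D | data) = 0.10508.
Averaging over the posterior, P(blue next | data) = (2/3)(0.025505) + (4/7)(0.023232) + (1/5)(0.84619) + (3/8)(0.10508) = 0.23892.

0.2389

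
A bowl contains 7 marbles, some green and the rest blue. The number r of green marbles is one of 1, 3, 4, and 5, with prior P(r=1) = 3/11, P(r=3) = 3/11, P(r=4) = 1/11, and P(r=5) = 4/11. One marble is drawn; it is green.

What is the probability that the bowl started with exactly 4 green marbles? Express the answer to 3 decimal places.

0.111

The likelihood of this draw under each hypothesis: P(data | r = 1) = (1/7) = 1/7; P(data | r = 3) = (3/7) = 3/7; P(data | r = 4) = (4/7) = 4/7; P(data | r = 5) = (5/7) = 5/7.
Weighting by the prior gives 3/11 · 1/7 = 3/77, 3/11 · 3/7 = 9/77, 1/11 · 4/7 = 4/77, 4/11 · 5/7 = 20/77; summing to 36/77.
By Bayes' rule, P(r = 4 | data) = (4/77) / (36/77) = 1/9.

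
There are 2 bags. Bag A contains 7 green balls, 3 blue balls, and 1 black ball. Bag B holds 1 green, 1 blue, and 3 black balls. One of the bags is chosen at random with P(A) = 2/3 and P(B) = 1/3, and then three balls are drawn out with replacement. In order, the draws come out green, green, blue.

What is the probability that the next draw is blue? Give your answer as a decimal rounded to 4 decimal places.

0.2702

The likelihood of the observed sequence under each hypothesis: P(data | bag A) = (7/11)(7/11)(3/11) = 0.11044; P(data | bag B) = (1/5)(1/5)(1/5) = 0.008.
Multiplying each by its prior: 2/3 · 0.11044 = 0.073629, 1/3 · 0.008 = 0.0026667; summing to 0.076296.
Dividing through by the total gives posterior P(bag A | data) = 0.96505, P(bag B | data) = 0.034952.
The predictive probability is P(blue next | data) = (3/11)(0.96505) + (1/5)(0.034952) = 0.27019.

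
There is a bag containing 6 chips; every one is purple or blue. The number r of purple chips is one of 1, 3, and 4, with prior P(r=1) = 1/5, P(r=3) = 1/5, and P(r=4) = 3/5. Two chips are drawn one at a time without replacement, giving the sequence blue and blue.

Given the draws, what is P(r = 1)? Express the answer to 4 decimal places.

0.6250

Under each hypothesis, the probability of the observed sequence is: P(data | r = 1) = (5/6)(4/5) = 2/3; P(data | r = 3) = (3/6)(2/5) = 1/5; P(data | r = 4) = (2/6)(1/5) = 1/15.
Multiplying each by its prior: 1/5 · 2/3 = 2/15, 1/5 · 1/5 = 1/25, 3/5 · 1/15 = 1/25; summing to 16/75.
Therefore the posterior P(r = 1 | data) = (2/15) / (16/75) = 5/8.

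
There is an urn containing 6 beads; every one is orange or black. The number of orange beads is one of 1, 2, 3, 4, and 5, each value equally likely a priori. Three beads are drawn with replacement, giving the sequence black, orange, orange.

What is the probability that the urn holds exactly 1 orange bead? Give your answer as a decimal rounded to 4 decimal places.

0.0476

The likelihood of the observed sequence under each hypothesis: P(data | r = 1) = (5/6)(1/6)(1/6) = 5/216; P(data | r = 2) = (4/6)(2/6)(2/6) = 2/27; P(data | r = 3) = (3/6)(3/6)(3/6) = 1/8; P(data | r = 4) = (2/6)(4/6)(4/6) = 4/27; P(data | r = 5) = (1/6)(5/6)(5/6) = 25/216.
Weighting by the prior gives 1/5 · 5/216 = 1/216, 1/5 · 2/27 = 2/135, 1/5 · 1/8 = 1/40, 1/5 · 4/27 = 4/135, 1/5 · 25/216 = 5/216; summing to 7/72.
By Bayes' rule, P(r = 1 | data) = (1/216) / (7/72) = 1/21.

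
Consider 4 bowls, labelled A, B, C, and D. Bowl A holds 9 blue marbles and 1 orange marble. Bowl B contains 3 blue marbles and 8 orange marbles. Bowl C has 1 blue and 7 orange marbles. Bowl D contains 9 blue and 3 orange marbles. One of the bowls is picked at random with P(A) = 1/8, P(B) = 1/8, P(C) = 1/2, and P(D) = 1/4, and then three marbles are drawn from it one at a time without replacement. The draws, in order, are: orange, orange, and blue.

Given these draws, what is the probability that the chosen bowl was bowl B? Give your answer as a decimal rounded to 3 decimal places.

0.226

Under each hypothesis, the probability of the observed sequence is: P(data | bowl A) = (1/10)(0/9) = 0; P(data | bowl B) = (8/11)(7/10)(3/9) = 28/165; P(data | bowl C) = (7/8)(6/7)(1/6) = 1/8; P(data | bowl D) = (3/12)(2/11)(9/10) = 9/220.
Multiplying each by its prior: 1/8 · 0 = 0, 1/8 · 28/165 = 7/330, 1/2 · 1/8 = 1/16, 1/4 · 9/220 = 9/880; summing to 31/330.
By Bayes' rule, P(bowl B | data) = (7/330) / (31/330) = 7/31.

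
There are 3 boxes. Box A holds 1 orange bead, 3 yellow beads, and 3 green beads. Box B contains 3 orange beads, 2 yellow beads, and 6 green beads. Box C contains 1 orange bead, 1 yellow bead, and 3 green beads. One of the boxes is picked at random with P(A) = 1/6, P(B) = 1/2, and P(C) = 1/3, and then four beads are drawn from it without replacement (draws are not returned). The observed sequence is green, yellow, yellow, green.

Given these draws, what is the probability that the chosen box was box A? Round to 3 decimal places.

0.653

For each hypothesis, P(data | H) works out to: P(data | box A) = (3/7)(3/6)(2/5)(2/4) = 0.042857; P(data | box B) = (6/11)(2/10)(1/9)(5/8) = 0.0075758; P(data | box C) = (3/5)(1/4)(0/3) = 0.
Multiplying each by its prior: 1/6 · 0.042857 = 0.0071429, 1/2 · 0.0075758 = 0.0037879, 1/3 · 0 = 0; summing to 0.010931.
So P(box A | data) = (0.0071429) / (0.010931) = 0.65347.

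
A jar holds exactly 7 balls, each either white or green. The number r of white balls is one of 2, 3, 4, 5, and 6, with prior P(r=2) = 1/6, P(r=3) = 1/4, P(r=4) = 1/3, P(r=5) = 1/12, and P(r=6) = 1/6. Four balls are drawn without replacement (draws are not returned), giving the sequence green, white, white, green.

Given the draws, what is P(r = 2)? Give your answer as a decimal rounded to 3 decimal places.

The likelihood of the observed sequence under each hypothesis: P(data | r = 2) = (5/7)(2/6)(1/5)(4/4) = 1/21; P(data | r = 3) = (4/7)(3/6)(2/5)(3/4) = 3/35; P(data | r = 4) = (3/7)(4/6)(3/5)(2/4) = 3/35; P(data | r = 5) = (2/7)(5/6)(4/5)(1/4) = 1/21; P(data | r = 6) = (1/7)(6/6)(5/5)(0/4) = 0.
Weighting by the prior gives 1/6 · 1/21 = 1/126, 1/4 · 3/35 = 3/140, 1/3 · 3/35 = 1/35, 1/12 · 1/21 = 1/252, 1/6 · 0 = 0; with total 13/210.
By Bayes' rule, P(r = 2 | data) = (1/126) / (13/210) = 5/39.

0.128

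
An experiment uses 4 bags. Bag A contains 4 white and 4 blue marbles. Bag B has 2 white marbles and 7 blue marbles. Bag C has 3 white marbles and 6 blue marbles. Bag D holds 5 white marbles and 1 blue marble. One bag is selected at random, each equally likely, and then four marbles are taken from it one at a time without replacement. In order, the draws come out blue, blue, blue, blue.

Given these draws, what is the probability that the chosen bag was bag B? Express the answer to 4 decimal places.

0.6757

Under each hypothesis, the probability of the observed sequence is: P(data | bag A) = (4/8)(3/7)(2/6)(1/5) = 1/70; P(data | bag B) = (7/9)(6/8)(5/7)(4/6) = 5/18; P(data | bag C) = (6/9)(5/8)(4/7)(3/6) = 5/42; P(data | bag D) = (1/6)(0/5) = 0.
Multiplying each by its prior: 1/4 · 1/70 = 1/280, 1/4 · 5/18 = 5/72, 1/4 · 5/42 = 5/168, 1/4 · 0 = 0; these sum to 37/360.
So P(bag B | data) = (5/72) / (37/360) = 25/37.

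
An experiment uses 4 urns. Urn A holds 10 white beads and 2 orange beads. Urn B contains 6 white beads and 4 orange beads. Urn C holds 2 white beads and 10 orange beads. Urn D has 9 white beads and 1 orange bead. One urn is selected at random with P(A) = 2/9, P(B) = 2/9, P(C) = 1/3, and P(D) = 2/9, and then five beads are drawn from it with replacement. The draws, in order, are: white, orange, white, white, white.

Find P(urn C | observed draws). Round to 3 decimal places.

For each hypothesis, P(data | H) works out to: P(data | urn A) = (10/12)(2/12)(10/12)(10/12)(10/12) = 0.080376; P(data | urn B) = (6/10)(4/10)(6/10)(6/10)(6/10) = 0.05184; P(data | urn C) = (2/12)(10/12)(2/12)(2/12)(2/12) = 0.000643; P(data | urn D) = (9/10)(1/10)(9/10)(9/10)(9/10) = 0.06561.
The prior-weighted likelihoods are 2/9 · 0.080376 = 0.017861, 2/9 · 0.05184 = 0.01152, 1/3 · 0.000643 = 0.00021433, 2/9 · 0.06561 = 0.01458; these sum to 0.044176.
So P(urn C | data) = (0.00021433) / (0.044176) = 0.0048519.

0.005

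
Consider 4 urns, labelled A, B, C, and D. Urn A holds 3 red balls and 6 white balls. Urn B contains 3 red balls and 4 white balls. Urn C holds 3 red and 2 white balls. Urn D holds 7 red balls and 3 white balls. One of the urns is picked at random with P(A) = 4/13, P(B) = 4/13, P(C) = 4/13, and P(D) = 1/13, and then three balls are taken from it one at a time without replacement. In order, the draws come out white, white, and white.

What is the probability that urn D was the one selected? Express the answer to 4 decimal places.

Compute the likelihood of the observed sequence for each case: P(data | urn A) = (6/9)(5/8)(4/7) = 0.2381; P(data | urn B) = (4/7)(3/6)(2/5) = 0.11429; P(data | urn C) = (2/5)(1/4)(0/3) = 0; P(data | urn D) = (3/10)(2/9)(1/8) = 0.0083333.
Weighting by the prior gives 4/13 · 0.2381 = 0.07326, 4/13 · 0.11429 = 0.035165, 4/13 · 0 = 0, 1/13 · 0.0083333 = 0.00064103; summing to 0.10907.
Hence P(urn D | data) = (0.00064103) / (0.10907) = 0.0058774.

0.0059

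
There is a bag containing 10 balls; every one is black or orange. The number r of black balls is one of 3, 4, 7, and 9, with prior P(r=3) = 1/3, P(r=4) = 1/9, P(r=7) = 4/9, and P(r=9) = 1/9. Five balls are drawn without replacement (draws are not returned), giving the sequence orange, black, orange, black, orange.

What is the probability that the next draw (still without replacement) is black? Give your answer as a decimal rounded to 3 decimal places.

0.376

Compute the likelihood of the observed sequence for each case: P(data | r = 3) = (7/10)(3/9)(6/8)(2/7)(5/6) = 0.041667; P(data | r = 4) = (6/10)(4/9)(5/8)(3/7)(4/6) = 0.047619; P(data | r = 7) = (3/10)(7/9)(2/8)(6/7)(1/6) = 0.0083333; P(data | r = 9) = (1/10)(9/9)(0/8) = 0.
Multiplying each by its prior: 1/3 · 0.041667 = 0.013889, 1/9 · 0.047619 = 0.005291, 4/9 · 0.0083333 = 0.0037037, 1/9 · 0 = 0; with total 0.022884.
Normalising, the posterior is P(r = 3 | data) = 0.60694, P(r = 4 | data) = 0.23121, P(r = 7 | data) = 0.16185, P(r = 9 | data) = 0.
Averaging over the posterior, P(black next | data) = (1/5)(0.60694) + (2/5)(0.23121) + (1)(0.16185) = 0.37572.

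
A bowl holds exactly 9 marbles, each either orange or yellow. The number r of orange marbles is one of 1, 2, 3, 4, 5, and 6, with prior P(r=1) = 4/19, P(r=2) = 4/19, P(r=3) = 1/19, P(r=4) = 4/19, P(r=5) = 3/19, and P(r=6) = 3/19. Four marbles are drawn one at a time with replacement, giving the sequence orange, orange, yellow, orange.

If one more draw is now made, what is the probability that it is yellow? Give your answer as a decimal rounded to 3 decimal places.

0.454

For each hypothesis, P(data | H) works out to: P(data | r = 1) = (1/9)(1/9)(8/9)(1/9) = 0.0012193; P(data | r = 2) = (2/9)(2/9)(7/9)(2/9) = 0.0085353; P(data | r = 3) = (3/9)(3/9)(6/9)(3/9) = 0.024691; P(data | r = 4) = (4/9)(4/9)(5/9)(4/9) = 0.048773; P(data | r = 5) = (5/9)(5/9)(4/9)(5/9) = 0.076208; P(data | r = 6) = (6/9)(6/9)(3/9)(6/9) = 0.098765.
The prior-weighted likelihoods are 4/19 · 0.0012193 = 0.0002567, 4/19 · 0.0085353 = 0.0017969, 1/19 · 0.024691 = 0.0012995, 4/19 · 0.048773 = 0.010268, 3/19 · 0.076208 = 0.012033, 3/19 · 0.098765 = 0.015595; these sum to 0.041249.
Normalising, the posterior is P(r = 1 | data) = 0.0062233, P(r = 2 | data) = 0.043563, P(r = 3 | data) = 0.031505, P(r = 4 | data) = 0.24893, P(r = 5 | data) = 0.29172, P(r = 6 | data) = 0.37806.
So P(yellow next | data) = Σ P(yellow next | H) P(H | data) = (8/9)(0.0062233) + (7/9)(0.043563) + (2/3)(0.031505) + (5/9)(0.24893) + (4/9)(0.29172) + (1/3)(0.37806) = 0.45438.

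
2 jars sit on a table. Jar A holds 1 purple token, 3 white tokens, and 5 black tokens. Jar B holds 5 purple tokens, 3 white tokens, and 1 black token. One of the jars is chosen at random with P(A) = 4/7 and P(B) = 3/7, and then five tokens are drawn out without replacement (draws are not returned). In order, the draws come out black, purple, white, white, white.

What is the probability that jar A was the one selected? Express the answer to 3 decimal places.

The likelihood of the observed sequence under each hypothesis: P(data | jar A) = (5/9)(1/8)(3/7)(2/6)(1/5) = 0.0019841; P(data | jar B) = (1/9)(5/8)(3/7)(2/6)(1/5) = 0.0019841.
Multiplying each by its prior: 4/7 · 0.0019841 = 0.0011338, 3/7 · 0.0019841 = 0.00085034; summing to 0.0019841.
Hence P(jar A | data) = (0.0011338) / (0.0019841) = 0.57143.

0.571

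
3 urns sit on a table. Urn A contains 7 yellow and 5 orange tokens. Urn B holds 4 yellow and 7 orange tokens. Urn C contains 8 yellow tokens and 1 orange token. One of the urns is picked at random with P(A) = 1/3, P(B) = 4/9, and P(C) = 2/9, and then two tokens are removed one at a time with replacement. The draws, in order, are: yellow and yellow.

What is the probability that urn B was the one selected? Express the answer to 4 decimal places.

The likelihood of the observed sequence under each hypothesis: P(data | urn A) = (7/12)(7/12) = 0.34028; P(data | urn B) = (4/11)(4/11) = 0.13223; P(data | urn C) = (8/9)(8/9) = 0.79012.
Multiplying each by its prior: 1/3 · 0.34028 = 0.11343, 4/9 · 0.13223 = 0.05877, 2/9 · 0.79012 = 0.17558; with total 0.34778.
Therefore the posterior P(urn B | data) = (0.05877) / (0.34778) = 0.16899.

0.1690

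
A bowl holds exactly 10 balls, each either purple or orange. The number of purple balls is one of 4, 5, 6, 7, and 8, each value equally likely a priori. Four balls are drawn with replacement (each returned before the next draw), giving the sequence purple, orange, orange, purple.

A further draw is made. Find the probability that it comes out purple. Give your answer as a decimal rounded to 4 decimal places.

0.5667

For each hypothesis, P(data | H) works out to: P(data | r = 4) = (4/10)(6/10)(6/10)(4/10) = 0.0576; P(data | r = 5) = (5/10)(5/10)(5/10)(5/10) = 0.0625; P(data | r = 6) = (6/10)(4/10)(4/10)(6/10) = 0.0576; P(data | r = 7) = (7/10)(3/10)(3/10)(7/10) = 0.0441; P(data | r = 8) = (8/10)(2/10)(2/10)(8/10) = 0.0256.
Weighting by the prior gives 1/5 · 0.0576 = 0.01152, 1/5 · 0.0625 = 0.0125, 1/5 · 0.0576 = 0.01152, 1/5 · 0.0441 = 0.00882, 1/5 · 0.0256 = 0.00512; with total 0.04948.
Normalising, the posterior is P(r = 4 | data) = 0.23282, P(r = 5 | data) = 0.25263, P(r = 6 | data) = 0.23282, P(r = 7 | data) = 0.17825, P(r = 8 | data) = 0.10348.
The predictive probability is P(purple next | data) = (2/5)(0.23282) + (1/2)(0.25263) + (3/5)(0.23282) + (7/10)(0.17825) + (4/5)(0.10348) = 0.56669.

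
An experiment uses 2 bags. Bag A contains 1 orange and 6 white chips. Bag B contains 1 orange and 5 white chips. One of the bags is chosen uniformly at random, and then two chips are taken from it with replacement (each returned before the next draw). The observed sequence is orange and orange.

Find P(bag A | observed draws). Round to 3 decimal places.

0.424

For each hypothesis, P(data | H) works out to: P(data | bag A) = (1/7)(1/7) = 0.020408; P(data | bag B) = (1/6)(1/6) = 0.027778.
Weighting by the prior gives 1/2 · 0.020408 = 0.010204, 1/2 · 0.027778 = 0.013889; with total 0.024093.
Therefore the posterior P(bag A | data) = (0.010204) / (0.024093) = 0.42353.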